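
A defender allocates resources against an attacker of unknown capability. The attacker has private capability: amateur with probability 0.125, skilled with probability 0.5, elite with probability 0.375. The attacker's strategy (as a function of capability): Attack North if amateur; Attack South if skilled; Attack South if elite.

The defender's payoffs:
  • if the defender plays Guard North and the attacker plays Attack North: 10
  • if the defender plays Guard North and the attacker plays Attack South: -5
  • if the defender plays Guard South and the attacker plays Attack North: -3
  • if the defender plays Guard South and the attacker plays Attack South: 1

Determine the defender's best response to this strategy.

Compute the defender's expected payoff for each action, taking the expectation over the attacker's type.
E[Guard North] = 0.125·(10) + 0.5·(-5) + 0.375·(-5) = -3.125
E[Guard South] = 0.125·(-3) + 0.5·(1) + 0.375·(1) = 0.5
Best response: Guard South (0.5 is the largest).

Guard South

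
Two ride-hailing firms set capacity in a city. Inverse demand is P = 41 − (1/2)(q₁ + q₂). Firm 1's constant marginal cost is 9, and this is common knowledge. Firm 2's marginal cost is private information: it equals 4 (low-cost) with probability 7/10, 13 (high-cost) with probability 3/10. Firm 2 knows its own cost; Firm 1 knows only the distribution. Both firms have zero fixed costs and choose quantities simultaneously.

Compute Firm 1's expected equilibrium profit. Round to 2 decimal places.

196.02

Firm 2 with cost c maximizes (41 − (1/2)(q₁+q₂) − c)·q₂, giving q₂(c) = (41 − c − (1/2)q₁).
E[c₂] = 7/10·4 + 3/10·13 = 6.7
Firm 1's FOC against E[q₂] yields q₁ = (41 − 2·9 + E[c₂])/(3/2) = (41 − 18 + 6.7)/(3/2) = 19.8.
E[P] = 41 − (1/2)·(q₁ + E[q₂]) = 18.9; Firm 1's expected profit = (E[P] − 9)·q₁ = (18.9 − 9)·19.8 = 196.02.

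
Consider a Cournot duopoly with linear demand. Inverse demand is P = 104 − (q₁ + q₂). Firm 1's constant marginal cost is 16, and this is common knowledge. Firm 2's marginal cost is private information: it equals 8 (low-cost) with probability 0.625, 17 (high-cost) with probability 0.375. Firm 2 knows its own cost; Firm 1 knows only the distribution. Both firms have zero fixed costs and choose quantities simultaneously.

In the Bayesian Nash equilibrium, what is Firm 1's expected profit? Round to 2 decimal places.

772.38

Type-c best response for Firm 2: q₂(c) = (104 − c)/2 − q₁/2.
Firm 1 maximizes expected profit; its first-order condition is 104 − 2q₁ − E[q₂] − 16 = 0.
Substituting E[q₂] and solving: E[c₂] = 11.375, so q₁ = (104 − 2·16 + 11.375)/3 = 27.7917.
E[P] = 104 − (q₁ + E[q₂]) = 43.7917; Firm 1's expected profit = (E[P] − 16)·q₁ = (43.7917 − 16)·27.7917 = 772.377.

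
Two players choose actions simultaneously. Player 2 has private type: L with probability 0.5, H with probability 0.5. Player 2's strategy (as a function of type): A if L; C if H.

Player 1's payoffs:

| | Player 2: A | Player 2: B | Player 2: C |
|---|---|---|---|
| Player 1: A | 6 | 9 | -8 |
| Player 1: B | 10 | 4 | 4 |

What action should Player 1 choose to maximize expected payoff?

E[A] = 0.5·(6) + 0.5·(-8) = -1
E[B] = 0.5·(10) + 0.5·(4) = 7
Best response: B (7 is the largest).

B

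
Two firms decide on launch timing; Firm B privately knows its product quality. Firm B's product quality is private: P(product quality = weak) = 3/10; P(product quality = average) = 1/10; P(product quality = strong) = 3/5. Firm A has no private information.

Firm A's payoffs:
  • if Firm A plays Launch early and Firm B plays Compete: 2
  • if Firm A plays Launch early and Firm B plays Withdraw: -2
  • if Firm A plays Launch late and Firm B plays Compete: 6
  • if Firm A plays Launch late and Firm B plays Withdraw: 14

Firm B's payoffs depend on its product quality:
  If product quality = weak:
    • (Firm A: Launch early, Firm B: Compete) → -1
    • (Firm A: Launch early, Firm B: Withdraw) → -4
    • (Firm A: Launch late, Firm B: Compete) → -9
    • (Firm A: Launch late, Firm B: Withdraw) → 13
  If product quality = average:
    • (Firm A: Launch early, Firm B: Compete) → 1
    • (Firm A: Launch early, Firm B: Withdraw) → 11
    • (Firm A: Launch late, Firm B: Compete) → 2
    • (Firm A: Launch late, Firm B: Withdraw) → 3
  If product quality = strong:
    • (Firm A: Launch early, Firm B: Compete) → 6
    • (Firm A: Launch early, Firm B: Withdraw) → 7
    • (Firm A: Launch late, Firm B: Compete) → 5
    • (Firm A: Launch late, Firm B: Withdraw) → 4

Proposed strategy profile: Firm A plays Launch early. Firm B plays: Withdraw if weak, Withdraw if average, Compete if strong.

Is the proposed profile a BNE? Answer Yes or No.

No

A profile is a BNE iff every type of every player is best-responding given beliefs about the other side.
Firm A plays Launch early: E[Launch early] = 3/10·(-2) + 1/10·(-2) + 3/5·(2) = 2/5; E[Launch late] = 46/5. Not best-responding. ✗
Firm B (product quality weak), facing Launch early: Compete gives -1, Withdraw gives -4. Proposed Withdraw is not best — profitable deviation exists. ✗
Firm B (product quality average), facing Launch early: Compete gives 1, Withdraw gives 11. Proposed Withdraw is best. ✓
Firm B (product quality strong), facing Launch early: Compete gives 6, Withdraw gives 7. Proposed Compete is not best — profitable deviation exists. ✗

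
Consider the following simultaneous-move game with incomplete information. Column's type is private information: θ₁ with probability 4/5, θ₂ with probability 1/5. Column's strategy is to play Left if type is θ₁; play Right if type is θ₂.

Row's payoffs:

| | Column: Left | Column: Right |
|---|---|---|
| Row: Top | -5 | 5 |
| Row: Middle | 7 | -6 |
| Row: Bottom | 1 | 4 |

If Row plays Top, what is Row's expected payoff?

E[Top] = 4/5·(-5) + 1/5·5 = (-4) + 1 = -3

-3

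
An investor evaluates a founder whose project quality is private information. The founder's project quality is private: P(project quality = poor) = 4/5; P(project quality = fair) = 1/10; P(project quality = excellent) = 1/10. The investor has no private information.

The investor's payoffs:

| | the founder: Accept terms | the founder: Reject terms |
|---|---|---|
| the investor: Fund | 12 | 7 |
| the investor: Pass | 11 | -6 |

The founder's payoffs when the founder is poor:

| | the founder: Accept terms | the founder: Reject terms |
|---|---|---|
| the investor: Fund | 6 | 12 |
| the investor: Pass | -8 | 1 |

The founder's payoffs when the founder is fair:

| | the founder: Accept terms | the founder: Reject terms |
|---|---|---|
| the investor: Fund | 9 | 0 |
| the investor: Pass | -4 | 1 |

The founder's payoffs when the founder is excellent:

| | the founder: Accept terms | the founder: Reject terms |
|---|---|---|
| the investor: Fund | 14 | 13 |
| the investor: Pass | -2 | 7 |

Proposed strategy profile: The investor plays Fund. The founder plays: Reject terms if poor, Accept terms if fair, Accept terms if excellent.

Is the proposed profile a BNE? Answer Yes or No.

The investor plays Fund: E[Fund] = 4/5·(7) + 1/10·(12) + 1/10·(12) = 8; E[Pass] = -13/5. Best-responding. ✓
The founder (project quality poor), facing Fund: Accept terms gives 6, Reject terms gives 12. Proposed Reject terms is best. ✓
The founder (project quality fair), facing Fund: Accept terms gives 9, Reject terms gives 0. Proposed Accept terms is best. ✓
The founder (project quality excellent), facing Fund: Accept terms gives 14, Reject terms gives 13. Proposed Accept terms is best. ✓

Yes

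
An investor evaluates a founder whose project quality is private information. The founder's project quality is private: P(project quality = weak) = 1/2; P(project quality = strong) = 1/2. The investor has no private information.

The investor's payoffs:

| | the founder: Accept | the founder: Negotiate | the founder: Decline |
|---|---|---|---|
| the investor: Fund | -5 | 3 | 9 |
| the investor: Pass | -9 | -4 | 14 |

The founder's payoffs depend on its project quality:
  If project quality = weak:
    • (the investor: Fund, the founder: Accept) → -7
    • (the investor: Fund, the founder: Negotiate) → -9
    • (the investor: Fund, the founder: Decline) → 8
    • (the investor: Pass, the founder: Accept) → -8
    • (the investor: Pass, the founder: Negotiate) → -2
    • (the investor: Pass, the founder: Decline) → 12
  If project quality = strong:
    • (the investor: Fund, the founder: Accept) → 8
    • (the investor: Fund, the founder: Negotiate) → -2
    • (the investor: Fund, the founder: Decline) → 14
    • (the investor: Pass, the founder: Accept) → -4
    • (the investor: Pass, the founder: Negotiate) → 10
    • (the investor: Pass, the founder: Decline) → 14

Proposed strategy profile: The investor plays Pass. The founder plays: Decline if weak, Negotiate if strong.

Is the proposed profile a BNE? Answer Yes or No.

A profile is a BNE iff every type of every player is best-responding given beliefs about the other side.
The investor plays Pass: E[Pass] = 1/2·(14) + 1/2·(-4) = 5; E[Fund] = 6. Not best-responding. ✗
The founder (project quality weak), facing Pass: Accept gives -8, Negotiate gives -2, Decline gives 12. Proposed Decline is best. ✓
The founder (project quality strong), facing Pass: Accept gives -4, Negotiate gives 10, Decline gives 14. Proposed Negotiate is not best — profitable deviation exists. ✗

No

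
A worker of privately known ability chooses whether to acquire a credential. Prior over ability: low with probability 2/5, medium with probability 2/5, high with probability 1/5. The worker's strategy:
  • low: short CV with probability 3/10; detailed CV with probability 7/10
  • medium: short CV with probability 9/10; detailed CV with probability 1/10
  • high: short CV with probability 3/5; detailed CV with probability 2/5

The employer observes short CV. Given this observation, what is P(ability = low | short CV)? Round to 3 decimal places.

0.200

P(short CV) = (2/5)·(3/10) + (2/5)·(9/10) + (1/5)·(3/5) = 3/5
P(low | short CV) = ((2/5)·(3/10)) / (3/5) = (3/25) / (3/5) = 1/5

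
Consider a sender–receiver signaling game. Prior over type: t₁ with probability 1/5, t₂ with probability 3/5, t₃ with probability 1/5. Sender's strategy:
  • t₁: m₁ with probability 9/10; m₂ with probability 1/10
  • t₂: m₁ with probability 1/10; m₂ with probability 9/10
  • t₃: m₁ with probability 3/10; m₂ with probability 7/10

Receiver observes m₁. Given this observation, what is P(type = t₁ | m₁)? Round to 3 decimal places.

0.600

P(m₁) = (1/5)·(9/10) + (3/5)·(1/10) + (1/5)·(3/10) = 3/10
P(t₁ | m₁) = ((1/5)·(9/10)) / (3/10) = (9/50) / (3/10) = 3/5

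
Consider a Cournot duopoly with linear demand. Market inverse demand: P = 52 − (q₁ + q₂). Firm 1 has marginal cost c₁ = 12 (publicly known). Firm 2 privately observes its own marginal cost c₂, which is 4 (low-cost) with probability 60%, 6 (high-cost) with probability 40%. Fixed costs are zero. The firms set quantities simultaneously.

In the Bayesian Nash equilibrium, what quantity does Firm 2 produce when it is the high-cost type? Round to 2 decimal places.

Firm 2 with cost c maximizes (52 − (q₁+q₂) − c)·q₂, giving q₂(c) = (52 − c − q₁)/2.
E[c₂] = 0.6·4 + 0.4·6 = 4.8
Firm 1's FOC against E[q₂] yields q₁ = (52 − 2·12 + E[c₂])/3 = (52 − 24 + 4.8)/3 = 10.9333.
q₂(high-cost) = (52 − 6 − 10.9333)/2 = 17.5333.

17.53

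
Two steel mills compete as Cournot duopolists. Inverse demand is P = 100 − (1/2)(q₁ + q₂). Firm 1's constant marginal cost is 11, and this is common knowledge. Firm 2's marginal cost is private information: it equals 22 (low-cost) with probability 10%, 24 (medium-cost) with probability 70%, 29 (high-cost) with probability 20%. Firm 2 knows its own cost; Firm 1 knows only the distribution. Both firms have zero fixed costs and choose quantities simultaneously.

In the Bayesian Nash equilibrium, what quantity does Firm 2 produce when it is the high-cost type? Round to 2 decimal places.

Type-c best response for Firm 2: q₂(c) = (100 − c) − q₁/2.
Firm 1 maximizes expected profit; its first-order condition is 100 − q₁ − (1/2)E[q₂] − 11 = 0.
Substituting E[q₂] and solving: E[c₂] = 24.8, so q₁ = (100 − 2·11 + 24.8)/(3/2) = 68.5333.
q₂(high-cost) = (100 − 29 − (1/2)·68.5333) = 36.7333.

36.73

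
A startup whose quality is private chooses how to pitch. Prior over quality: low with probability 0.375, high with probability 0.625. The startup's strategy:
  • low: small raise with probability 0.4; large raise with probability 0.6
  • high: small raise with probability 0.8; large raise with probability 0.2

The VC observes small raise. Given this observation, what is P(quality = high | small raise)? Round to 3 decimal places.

P(small raise) = 0.375·0.4 + 0.625·0.8 = 0.65
P(high | small raise) = (0.625·0.8) / 0.65 = 0.5 / 0.65 = 0.769231

0.769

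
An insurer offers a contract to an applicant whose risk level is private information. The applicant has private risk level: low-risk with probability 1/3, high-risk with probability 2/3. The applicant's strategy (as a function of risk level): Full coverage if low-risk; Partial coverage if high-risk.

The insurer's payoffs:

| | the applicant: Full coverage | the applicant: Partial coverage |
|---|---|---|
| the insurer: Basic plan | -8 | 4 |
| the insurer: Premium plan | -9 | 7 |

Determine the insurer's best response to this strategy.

Premium plan

E[Basic plan] = 1/3·(-8) + 2/3·(4) = 0
E[Premium plan] = 1/3·(-9) + 2/3·(7) = 5/3
Best response: Premium plan (5/3 is the largest).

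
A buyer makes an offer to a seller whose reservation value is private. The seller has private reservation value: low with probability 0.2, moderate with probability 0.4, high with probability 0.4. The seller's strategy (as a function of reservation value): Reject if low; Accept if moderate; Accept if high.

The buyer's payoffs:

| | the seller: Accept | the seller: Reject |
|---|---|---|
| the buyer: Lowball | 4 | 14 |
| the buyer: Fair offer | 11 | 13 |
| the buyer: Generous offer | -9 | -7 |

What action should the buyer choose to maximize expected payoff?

E[Lowball] = 0.2·(14) + 0.4·(4) + 0.4·(4) = 6
E[Fair offer] = 0.2·(13) + 0.4·(11) + 0.4·(11) = 11.4
E[Generous offer] = 0.2·(-7) + 0.4·(-9) + 0.4·(-9) = -8.6
Best response: Fair offer (11.4 is the largest).

Fair offer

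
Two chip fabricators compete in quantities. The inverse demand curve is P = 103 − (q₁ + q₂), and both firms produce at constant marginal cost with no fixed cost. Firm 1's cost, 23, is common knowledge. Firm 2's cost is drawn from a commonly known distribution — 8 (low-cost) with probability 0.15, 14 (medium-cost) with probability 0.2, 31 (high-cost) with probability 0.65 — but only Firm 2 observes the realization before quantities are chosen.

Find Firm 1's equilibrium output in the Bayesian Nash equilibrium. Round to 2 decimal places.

Type-c best response for Firm 2: q₂(c) = (103 − c)/2 − q₁/2.
Firm 1 maximizes expected profit; its first-order condition is 103 − 2q₁ − E[q₂] − 23 = 0.
Substituting E[q₂] and solving: E[c₂] = 24.15, so q₁ = (103 − 2·23 + 24.15)/3 = 27.05.

27.05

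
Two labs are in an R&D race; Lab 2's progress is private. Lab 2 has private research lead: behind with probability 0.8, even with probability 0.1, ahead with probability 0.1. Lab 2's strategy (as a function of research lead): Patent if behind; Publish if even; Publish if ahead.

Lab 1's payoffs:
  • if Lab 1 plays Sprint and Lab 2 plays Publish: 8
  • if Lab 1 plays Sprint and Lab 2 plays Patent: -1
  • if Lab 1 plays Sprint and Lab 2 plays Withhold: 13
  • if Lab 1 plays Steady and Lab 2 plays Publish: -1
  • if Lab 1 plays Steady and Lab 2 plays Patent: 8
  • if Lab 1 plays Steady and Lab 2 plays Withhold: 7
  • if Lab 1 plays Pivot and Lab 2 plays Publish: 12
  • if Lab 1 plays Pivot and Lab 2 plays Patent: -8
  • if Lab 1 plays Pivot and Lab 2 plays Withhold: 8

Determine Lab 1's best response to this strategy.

Compute Lab 1's expected payoff for each action, taking the expectation over Lab 2's type.
E[Sprint] = 0.8·(-1) + 0.1·(8) + 0.1·(8) = 0.8
E[Steady] = 0.8·(8) + 0.1·(-1) + 0.1·(-1) = 6.2
E[Pivot] = 0.8·(-8) + 0.1·(12) + 0.1·(12) = -4
Best response: Steady (6.2 is the largest).

Steady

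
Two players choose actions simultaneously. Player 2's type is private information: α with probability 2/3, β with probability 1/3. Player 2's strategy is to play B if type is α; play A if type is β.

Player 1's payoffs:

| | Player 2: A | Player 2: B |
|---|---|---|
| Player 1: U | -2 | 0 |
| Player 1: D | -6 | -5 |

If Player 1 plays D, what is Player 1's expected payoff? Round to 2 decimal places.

Take the expectation over Player 2's type, weighting each type's action by its prior probability.
E[D] = 2/3·(-5) + 1/3·(-6) = (-10/3) + (-2) = -16/3

-5.33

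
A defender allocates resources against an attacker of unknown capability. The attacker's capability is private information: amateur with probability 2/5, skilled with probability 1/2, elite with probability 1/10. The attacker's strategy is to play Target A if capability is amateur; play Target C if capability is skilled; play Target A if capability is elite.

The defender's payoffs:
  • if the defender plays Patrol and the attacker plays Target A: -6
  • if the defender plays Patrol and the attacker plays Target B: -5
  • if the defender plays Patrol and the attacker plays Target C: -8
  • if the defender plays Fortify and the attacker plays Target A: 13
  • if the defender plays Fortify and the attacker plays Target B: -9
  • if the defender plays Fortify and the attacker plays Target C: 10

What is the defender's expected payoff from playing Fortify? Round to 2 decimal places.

Take the expectation over the attacker's capability, weighting each type's action by its prior probability.
E[Fortify] = 2/5·13 + 1/2·10 + 1/10·13 = 26/5 + 5 + 13/10 = 23/2

11.50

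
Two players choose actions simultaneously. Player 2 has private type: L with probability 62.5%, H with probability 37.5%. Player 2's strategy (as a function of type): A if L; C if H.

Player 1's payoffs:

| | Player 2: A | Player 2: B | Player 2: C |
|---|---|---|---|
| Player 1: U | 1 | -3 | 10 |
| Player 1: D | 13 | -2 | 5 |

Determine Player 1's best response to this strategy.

E[U] = 0.625·(1) + 0.375·(10) = 4.375
E[D] = 0.625·(13) + 0.375·(5) = 10
Best response: D (10 is the largest).

D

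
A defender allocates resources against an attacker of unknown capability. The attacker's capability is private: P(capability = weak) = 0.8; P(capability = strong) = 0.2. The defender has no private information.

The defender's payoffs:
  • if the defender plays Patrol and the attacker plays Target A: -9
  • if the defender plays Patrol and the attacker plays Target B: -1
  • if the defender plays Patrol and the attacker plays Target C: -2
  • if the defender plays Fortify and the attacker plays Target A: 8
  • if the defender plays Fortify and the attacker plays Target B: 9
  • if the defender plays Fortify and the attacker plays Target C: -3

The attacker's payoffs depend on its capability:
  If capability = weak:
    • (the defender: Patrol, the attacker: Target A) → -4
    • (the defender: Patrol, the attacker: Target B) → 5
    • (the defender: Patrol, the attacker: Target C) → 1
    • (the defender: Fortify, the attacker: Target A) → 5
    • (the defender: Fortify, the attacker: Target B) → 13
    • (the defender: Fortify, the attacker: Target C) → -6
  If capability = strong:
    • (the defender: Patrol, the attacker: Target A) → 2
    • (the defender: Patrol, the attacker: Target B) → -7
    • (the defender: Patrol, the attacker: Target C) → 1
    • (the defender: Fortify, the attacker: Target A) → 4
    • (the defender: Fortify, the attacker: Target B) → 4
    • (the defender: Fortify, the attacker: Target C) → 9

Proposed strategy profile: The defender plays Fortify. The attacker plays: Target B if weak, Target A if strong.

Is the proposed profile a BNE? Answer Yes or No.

No

The defender plays Fortify: E[Fortify] = 0.8·(9) + 0.2·(8) = 8.8; E[Patrol] = -2.6. Best-responding. ✓
The attacker (capability weak), facing Fortify: Target A gives 5, Target B gives 13, Target C gives -6. Proposed Target B is best. ✓
The attacker (capability strong), facing Fortify: Target A gives 4, Target B gives 4, Target C gives 9. Proposed Target A is not best — profitable deviation exists. ✗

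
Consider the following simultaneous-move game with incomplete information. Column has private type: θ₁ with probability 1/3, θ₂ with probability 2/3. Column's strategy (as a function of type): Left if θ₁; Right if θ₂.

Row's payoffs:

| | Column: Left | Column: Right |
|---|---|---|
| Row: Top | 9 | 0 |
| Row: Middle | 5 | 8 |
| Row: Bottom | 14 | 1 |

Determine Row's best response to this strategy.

E[Top] = 1/3·(9) + 2/3·(0) = 3
E[Middle] = 1/3·(5) + 2/3·(8) = 7
E[Bottom] = 1/3·(14) + 2/3·(1) = 16/3
Best response: Middle (7 is the largest).

Middle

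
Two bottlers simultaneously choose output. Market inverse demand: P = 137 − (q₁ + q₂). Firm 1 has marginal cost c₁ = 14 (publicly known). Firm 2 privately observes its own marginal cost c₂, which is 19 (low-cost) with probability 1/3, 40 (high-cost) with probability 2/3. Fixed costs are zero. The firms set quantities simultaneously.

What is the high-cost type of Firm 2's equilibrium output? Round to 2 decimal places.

Firm 2 with cost c maximizes (137 − (q₁+q₂) − c)·q₂, giving q₂(c) = (137 − c − q₁)/2.
E[c₂] = 1/3·19 + 2/3·40 = 33
Firm 1's FOC against E[q₂] yields q₁ = (137 − 2·14 + E[c₂])/3 = (137 − 28 + 33)/3 = 47.3333.
q₂(high-cost) = (137 − 40 − 47.3333)/2 = 24.8333.

24.83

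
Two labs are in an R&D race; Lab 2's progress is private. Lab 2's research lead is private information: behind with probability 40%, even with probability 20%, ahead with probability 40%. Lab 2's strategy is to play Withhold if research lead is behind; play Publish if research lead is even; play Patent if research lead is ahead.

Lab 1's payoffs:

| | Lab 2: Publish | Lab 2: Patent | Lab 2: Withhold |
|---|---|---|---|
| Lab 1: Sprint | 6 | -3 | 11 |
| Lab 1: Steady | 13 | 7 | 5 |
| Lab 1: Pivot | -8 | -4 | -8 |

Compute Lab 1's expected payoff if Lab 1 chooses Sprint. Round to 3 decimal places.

E[Sprint] = 0.4·11 + 0.2·6 + 0.4·(-3) = 4.4 + 1.2 + (-1.2) = 4.4

4.400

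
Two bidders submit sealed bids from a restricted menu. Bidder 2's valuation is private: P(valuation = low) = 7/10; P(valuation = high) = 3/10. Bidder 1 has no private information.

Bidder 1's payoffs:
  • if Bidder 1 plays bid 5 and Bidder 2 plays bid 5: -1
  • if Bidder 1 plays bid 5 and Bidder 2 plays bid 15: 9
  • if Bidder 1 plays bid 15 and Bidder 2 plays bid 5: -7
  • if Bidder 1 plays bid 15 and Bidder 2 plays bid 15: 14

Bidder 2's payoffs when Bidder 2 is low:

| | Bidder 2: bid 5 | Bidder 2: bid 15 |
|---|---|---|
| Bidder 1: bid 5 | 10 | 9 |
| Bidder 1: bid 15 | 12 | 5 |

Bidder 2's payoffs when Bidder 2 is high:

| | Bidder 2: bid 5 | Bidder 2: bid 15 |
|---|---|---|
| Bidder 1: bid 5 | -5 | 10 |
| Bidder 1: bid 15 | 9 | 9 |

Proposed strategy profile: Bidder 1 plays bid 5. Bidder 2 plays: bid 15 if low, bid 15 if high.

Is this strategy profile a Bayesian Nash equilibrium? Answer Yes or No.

Bidder 1 plays bid 5: E[bid 5] = 7/10·(9) + 3/10·(9) = 9; E[bid 15] = 14. Not best-responding. ✗
Bidder 2 (valuation low), facing bid 5: bid 5 gives 10, bid 15 gives 9. Proposed bid 15 is not best — profitable deviation exists. ✗
Bidder 2 (valuation high), facing bid 5: bid 5 gives -5, bid 15 gives 10. Proposed bid 15 is best. ✓

No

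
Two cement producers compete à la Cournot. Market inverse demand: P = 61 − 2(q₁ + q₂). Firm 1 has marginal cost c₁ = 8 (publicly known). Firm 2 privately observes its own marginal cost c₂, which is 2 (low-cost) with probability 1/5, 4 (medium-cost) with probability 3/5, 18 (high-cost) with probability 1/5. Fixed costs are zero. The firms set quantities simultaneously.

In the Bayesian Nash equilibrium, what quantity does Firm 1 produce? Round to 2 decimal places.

8.57

Type-c best response for Firm 2: q₂(c) = (61 − c)/4 − q₁/2.
Firm 1 maximizes expected profit; its first-order condition is 61 − 4q₁ − 2E[q₂] − 8 = 0.
Substituting E[q₂] and solving: E[c₂] = 6.4, so q₁ = (61 − 2·8 + 6.4)/6 = 8.56667.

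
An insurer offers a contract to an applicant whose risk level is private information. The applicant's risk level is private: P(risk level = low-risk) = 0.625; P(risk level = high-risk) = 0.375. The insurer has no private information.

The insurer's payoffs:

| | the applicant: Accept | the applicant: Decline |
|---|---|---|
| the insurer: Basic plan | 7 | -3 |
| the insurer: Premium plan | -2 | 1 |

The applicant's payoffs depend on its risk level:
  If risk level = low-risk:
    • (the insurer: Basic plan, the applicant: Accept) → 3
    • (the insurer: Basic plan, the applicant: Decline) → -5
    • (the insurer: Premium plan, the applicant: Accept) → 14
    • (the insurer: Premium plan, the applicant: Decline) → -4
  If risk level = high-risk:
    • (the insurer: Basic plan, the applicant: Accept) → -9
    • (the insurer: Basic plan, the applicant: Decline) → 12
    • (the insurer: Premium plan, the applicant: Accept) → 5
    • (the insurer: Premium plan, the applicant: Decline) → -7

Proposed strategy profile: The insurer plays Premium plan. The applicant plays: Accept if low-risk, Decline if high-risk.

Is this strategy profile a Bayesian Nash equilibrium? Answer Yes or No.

No

The insurer plays Premium plan: E[Premium plan] = 0.625·(-2) + 0.375·(1) = -0.875; E[Basic plan] = 3.25. Not best-responding. ✗
The applicant (risk level low-risk), facing Premium plan: Accept gives 14, Decline gives -4. Proposed Accept is best. ✓
The applicant (risk level high-risk), facing Premium plan: Accept gives 5, Decline gives -7. Proposed Decline is not best — profitable deviation exists. ✗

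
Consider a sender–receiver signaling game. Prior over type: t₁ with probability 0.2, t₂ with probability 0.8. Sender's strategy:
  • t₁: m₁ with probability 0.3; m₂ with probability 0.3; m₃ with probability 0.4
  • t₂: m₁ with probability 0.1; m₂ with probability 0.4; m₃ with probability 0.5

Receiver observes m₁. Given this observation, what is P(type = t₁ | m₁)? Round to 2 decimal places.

Apply Bayes' rule using the sender's strategy as the likelihood.
P(m₁) = 0.2·0.3 + 0.8·0.1 = 0.14
P(t₁ | m₁) = (0.2·0.3) / 0.14 = 0.06 / 0.14 = 0.428571

0.43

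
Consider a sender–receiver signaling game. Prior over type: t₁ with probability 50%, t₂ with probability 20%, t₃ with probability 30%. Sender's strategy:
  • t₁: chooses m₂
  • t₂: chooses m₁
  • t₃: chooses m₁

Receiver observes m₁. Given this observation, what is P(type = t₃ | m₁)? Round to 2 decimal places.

P(m₁) = 0.5·0 + 0.2·1 + 0.3·1 = 0.5
P(t₃ | m₁) = (0.3·1) / 0.5 = 0.3 / 0.5 = 0.6

0.60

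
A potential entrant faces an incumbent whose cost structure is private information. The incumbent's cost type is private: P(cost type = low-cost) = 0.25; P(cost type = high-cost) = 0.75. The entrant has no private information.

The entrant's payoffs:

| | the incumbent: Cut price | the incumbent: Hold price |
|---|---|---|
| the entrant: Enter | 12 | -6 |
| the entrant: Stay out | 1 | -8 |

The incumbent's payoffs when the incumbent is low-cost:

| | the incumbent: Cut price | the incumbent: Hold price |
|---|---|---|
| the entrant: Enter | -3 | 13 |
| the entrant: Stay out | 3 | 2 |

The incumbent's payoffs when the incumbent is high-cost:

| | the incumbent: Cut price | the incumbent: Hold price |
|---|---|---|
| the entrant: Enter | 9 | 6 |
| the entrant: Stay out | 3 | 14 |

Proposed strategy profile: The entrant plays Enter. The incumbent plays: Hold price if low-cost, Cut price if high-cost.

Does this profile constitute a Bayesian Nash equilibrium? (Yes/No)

Yes

The entrant plays Enter: E[Enter] = 0.25·(-6) + 0.75·(12) = 7.5; E[Stay out] = -1.25. Best-responding. ✓
The incumbent (cost type low-cost), facing Enter: Cut price gives -3, Hold price gives 13. Proposed Hold price is best. ✓
The incumbent (cost type high-cost), facing Enter: Cut price gives 9, Hold price gives 6. Proposed Cut price is best. ✓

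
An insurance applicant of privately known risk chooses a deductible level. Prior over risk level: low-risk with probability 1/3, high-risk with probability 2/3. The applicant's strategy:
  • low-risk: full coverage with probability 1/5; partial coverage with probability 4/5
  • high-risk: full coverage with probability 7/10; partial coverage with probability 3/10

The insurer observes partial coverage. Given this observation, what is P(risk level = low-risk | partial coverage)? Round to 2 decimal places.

P(partial coverage) = (1/3)·(4/5) + (2/3)·(3/10) = 7/15
P(low-risk | partial coverage) = ((1/3)·(4/5)) / (7/15) = (4/15) / (7/15) = 4/7

0.57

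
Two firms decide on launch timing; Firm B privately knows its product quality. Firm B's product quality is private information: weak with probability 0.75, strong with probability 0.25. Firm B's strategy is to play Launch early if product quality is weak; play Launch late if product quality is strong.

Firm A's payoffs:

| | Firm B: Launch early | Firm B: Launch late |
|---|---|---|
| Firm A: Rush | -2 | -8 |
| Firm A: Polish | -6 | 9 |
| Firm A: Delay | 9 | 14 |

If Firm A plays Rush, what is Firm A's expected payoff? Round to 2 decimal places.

E[Rush] = 0.75·(-2) + 0.25·(-8) = (-1.5) + (-2) = -3.5

-3.50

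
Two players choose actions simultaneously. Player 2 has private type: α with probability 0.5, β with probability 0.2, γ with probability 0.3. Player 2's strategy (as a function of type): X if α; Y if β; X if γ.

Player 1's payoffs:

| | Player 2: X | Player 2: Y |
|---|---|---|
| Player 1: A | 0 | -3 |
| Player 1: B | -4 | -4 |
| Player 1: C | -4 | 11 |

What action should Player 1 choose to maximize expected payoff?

A

Compute Player 1's expected payoff for each action, taking the expectation over Player 2's type.
E[A] = 0.5·(0) + 0.2·(-3) + 0.3·(0) = -0.6
E[B] = 0.5·(-4) + 0.2·(-4) + 0.3·(-4) = -4
E[C] = 0.5·(-4) + 0.2·(11) + 0.3·(-4) = -1
Best response: A (-0.6 is the largest).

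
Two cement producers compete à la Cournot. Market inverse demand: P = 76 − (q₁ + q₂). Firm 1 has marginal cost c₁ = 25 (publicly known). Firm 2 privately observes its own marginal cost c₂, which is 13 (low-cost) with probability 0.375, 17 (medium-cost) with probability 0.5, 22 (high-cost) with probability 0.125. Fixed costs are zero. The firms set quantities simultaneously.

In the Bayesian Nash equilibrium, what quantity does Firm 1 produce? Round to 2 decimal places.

Type-c best response for Firm 2: q₂(c) = (76 − c)/2 − q₁/2.
Firm 1 maximizes expected profit; its first-order condition is 76 − 2q₁ − E[q₂] − 25 = 0.
Substituting E[q₂] and solving: E[c₂] = 16.125, so q₁ = (76 − 2·25 + 16.125)/3 = 14.0417.

14.04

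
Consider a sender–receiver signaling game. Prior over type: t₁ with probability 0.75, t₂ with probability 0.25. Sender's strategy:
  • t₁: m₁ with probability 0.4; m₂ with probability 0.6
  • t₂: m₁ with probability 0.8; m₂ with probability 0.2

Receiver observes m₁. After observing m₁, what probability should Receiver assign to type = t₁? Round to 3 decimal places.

0.600

P(m₁) = 0.75·0.4 + 0.25·0.8 = 0.5
P(t₁ | m₁) = (0.75·0.4) / 0.5 = 0.3 / 0.5 = 0.6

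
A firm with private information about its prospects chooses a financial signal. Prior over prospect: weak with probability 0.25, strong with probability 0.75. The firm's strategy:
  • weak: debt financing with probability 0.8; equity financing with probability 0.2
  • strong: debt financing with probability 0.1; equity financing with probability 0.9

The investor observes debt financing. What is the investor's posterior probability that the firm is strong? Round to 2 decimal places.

0.27

Apply Bayes' rule using the sender's strategy as the likelihood.
P(debt financing) = 0.25·0.8 + 0.75·0.1 = 0.275
P(strong | debt financing) = (0.75·0.1) / 0.275 = 0.075 / 0.275 = 0.272727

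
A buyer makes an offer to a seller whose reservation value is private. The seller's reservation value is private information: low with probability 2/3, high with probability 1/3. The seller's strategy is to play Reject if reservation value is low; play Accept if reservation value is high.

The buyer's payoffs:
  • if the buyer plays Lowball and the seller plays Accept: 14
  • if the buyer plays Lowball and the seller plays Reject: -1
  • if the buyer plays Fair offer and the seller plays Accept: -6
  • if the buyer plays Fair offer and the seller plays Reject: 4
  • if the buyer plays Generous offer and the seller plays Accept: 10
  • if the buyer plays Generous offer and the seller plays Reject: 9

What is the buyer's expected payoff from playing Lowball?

4

Take the expectation over the seller's reservation value, weighting each type's action by its prior probability.
E[Lowball] = 2/3·(-1) + 1/3·14 = (-2/3) + 14/3 = 4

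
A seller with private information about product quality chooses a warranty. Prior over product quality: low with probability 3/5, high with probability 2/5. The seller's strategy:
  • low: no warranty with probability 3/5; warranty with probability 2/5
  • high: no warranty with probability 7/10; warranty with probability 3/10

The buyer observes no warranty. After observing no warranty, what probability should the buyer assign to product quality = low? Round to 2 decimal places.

0.56

P(no warranty) = (3/5)·(3/5) + (2/5)·(7/10) = 16/25
P(low | no warranty) = ((3/5)·(3/5)) / (16/25) = (9/25) / (16/25) = 9/16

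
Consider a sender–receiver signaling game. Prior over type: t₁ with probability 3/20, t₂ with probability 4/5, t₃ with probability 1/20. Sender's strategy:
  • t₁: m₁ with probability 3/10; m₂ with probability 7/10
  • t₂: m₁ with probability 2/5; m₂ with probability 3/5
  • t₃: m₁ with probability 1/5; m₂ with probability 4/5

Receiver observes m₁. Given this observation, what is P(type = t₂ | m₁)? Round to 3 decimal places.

0.853

Apply Bayes' rule using the sender's strategy as the likelihood.
P(m₁) = (3/20)·(3/10) + (4/5)·(2/5) + (1/20)·(1/5) = 3/8
P(t₂ | m₁) = ((4/5)·(2/5)) / (3/8) = (8/25) / (3/8) = 64/75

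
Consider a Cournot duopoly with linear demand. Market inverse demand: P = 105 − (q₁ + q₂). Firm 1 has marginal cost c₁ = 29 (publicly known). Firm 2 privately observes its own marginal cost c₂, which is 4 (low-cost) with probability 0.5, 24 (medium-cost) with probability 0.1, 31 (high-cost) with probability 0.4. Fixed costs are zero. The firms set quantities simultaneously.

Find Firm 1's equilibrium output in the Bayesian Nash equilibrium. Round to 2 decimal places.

21.27

Firm 2 with cost c maximizes (105 − (q₁+q₂) − c)·q₂, giving q₂(c) = (105 − c − q₁)/2.
E[c₂] = 0.5·4 + 0.1·24 + 0.4·31 = 16.8
Firm 1's FOC against E[q₂] yields q₁ = (105 − 2·29 + E[c₂])/3 = (105 − 58 + 16.8)/3 = 21.2667.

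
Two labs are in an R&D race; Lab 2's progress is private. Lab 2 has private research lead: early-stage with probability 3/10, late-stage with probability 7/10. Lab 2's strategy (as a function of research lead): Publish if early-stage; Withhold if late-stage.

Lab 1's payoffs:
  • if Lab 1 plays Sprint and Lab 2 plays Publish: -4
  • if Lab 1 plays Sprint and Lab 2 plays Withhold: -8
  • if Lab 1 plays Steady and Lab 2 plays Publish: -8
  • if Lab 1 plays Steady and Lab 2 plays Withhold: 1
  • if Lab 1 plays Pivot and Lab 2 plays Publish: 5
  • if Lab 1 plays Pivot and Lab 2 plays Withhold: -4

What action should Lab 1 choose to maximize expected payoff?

E[Sprint] = 3/10·(-4) + 7/10·(-8) = -34/5
E[Steady] = 3/10·(-8) + 7/10·(1) = -17/10
E[Pivot] = 3/10·(5) + 7/10·(-4) = -13/10
Best response: Pivot (-13/10 is the largest).

Pivot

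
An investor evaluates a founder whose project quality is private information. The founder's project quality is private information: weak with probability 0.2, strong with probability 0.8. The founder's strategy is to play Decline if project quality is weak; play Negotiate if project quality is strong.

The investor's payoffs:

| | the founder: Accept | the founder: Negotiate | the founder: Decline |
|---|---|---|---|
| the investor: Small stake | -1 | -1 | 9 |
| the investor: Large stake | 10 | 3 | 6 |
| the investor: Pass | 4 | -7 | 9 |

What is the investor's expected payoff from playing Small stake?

1

Take the expectation over the founder's project quality, weighting each type's action by its prior probability.
E[Small stake] = 0.2·9 + 0.8·(-1) = 1.8 + (-0.8) = 1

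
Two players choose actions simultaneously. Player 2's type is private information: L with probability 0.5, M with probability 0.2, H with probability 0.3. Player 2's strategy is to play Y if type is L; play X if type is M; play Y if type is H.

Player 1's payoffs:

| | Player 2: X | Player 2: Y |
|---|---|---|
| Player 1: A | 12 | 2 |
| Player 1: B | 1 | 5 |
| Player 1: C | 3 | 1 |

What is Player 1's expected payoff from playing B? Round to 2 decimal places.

4.20

E[B] = 0.5·5 + 0.2·1 + 0.3·5 = 2.5 + 0.2 + 1.5 = 4.2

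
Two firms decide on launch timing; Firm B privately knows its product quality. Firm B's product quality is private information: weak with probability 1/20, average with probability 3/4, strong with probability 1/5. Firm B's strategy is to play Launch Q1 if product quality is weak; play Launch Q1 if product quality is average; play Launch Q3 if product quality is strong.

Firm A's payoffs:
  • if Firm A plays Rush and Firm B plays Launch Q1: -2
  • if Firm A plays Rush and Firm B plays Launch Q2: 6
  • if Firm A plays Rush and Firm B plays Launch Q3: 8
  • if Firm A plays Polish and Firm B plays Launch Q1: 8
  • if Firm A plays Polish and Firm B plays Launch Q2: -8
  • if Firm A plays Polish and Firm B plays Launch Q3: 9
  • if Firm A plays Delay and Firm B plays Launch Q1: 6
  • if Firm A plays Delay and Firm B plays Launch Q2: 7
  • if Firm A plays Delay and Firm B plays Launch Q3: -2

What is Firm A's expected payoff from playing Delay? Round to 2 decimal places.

Take the expectation over Firm B's product quality, weighting each type's action by its prior probability.
E[Delay] = 1/20·6 + 3/4·6 + 1/5·(-2) = 3/10 + 9/2 + (-2/5) = 22/5

4.40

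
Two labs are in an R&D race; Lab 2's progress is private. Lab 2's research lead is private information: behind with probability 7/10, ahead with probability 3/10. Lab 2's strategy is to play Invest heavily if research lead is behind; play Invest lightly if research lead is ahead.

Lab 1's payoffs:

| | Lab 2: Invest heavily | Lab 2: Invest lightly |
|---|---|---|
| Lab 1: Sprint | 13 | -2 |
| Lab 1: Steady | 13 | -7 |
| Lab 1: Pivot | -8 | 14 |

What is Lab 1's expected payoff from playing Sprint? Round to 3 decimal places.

8.500

Take the expectation over Lab 2's research lead, weighting each type's action by its prior probability.
E[Sprint] = 7/10·13 + 3/10·(-2) = 91/10 + (-3/5) = 17/2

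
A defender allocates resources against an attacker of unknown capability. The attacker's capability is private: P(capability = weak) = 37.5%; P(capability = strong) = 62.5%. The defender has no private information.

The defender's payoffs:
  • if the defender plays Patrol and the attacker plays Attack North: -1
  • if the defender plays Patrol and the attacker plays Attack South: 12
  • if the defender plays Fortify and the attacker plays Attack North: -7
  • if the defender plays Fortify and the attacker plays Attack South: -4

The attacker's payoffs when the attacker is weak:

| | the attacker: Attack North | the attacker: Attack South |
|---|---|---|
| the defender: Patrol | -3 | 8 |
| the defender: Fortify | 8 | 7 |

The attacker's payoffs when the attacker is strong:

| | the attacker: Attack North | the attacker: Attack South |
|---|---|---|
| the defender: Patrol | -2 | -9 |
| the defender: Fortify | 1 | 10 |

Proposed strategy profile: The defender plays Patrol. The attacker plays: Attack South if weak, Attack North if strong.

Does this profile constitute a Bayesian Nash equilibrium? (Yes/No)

The defender plays Patrol: E[Patrol] = 0.375·(12) + 0.625·(-1) = 3.875; E[Fortify] = -5.875. Best-responding. ✓
The attacker (capability weak), facing Patrol: Attack North gives -3, Attack South gives 8. Proposed Attack South is best. ✓
The attacker (capability strong), facing Patrol: Attack North gives -2, Attack South gives -9. Proposed Attack North is best. ✓

Yes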